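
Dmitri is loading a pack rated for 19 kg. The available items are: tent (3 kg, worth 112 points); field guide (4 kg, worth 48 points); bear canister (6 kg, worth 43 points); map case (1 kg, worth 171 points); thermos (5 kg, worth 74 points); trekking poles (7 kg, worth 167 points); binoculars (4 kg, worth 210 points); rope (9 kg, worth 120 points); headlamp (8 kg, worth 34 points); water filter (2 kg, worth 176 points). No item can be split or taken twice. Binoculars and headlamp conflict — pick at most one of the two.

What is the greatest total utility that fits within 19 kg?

By utility per kg: map case 171.00, water filter 88.00, binoculars 52.50 lead.
The ratio ordering already packs tightly: tent + map case + trekking poles + binoculars + water filter, 17 kg, 836.
Runner-up map case + thermos + trekking poles + binoculars + water filter tops out at 798.

836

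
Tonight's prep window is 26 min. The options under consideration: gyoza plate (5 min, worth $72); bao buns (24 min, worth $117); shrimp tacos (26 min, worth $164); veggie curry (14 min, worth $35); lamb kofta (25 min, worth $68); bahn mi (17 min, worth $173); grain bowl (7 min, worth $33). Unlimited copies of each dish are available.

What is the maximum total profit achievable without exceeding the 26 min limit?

360

Best packing: 5×gyoza plate — 25 min, 360 total.
No other feasible combination exceeds 360.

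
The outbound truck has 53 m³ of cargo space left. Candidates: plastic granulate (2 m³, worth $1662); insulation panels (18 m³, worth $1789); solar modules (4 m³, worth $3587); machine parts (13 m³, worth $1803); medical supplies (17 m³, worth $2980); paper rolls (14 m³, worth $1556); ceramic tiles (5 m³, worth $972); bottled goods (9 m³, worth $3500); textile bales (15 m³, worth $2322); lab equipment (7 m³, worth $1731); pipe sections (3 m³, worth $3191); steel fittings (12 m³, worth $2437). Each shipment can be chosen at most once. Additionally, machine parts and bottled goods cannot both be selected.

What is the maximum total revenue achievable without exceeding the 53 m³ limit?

Density check — pipe sections 1063.67, solar modules 896.75, plastic granulate 831.00, bottled goods 388.89 are the best per m³.
Taking the top-ratio shipments first gives plastic granulate + solar modules + ceramic tiles + bottled goods + lab equipment + pipe sections + steel fittings for 17080 (42 m³).
The 5 m³ tied up in ceramic tiles is better spent on textile bales — total rises to 18430 (52 m³).

18430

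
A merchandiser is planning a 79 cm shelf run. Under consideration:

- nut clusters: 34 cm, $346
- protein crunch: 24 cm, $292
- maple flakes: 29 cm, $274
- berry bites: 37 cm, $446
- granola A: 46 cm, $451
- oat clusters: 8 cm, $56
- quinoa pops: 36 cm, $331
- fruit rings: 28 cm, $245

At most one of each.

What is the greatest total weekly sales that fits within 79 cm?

848

The ratio heuristic lands on protein crunch + berry bites + oat clusters (794) but leaves 10 cm idle.
Replace protein crunch with nut clusters: the trade gains 54 net, giving 848 at 79 cm.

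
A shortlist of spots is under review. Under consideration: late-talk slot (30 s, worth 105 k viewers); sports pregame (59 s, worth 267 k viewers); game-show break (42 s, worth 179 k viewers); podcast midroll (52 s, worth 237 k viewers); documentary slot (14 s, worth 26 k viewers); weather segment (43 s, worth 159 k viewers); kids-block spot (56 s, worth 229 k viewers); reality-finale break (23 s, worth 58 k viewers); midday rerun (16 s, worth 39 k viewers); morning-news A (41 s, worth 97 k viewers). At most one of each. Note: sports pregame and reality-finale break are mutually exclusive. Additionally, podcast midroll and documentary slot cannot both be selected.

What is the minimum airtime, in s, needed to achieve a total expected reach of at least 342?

82

Need the lightest bundle worth ≥ 342.
late-talk slot + podcast midroll reaches 342 using 82 s.
Any bundle with less than 82 s falls short of 342.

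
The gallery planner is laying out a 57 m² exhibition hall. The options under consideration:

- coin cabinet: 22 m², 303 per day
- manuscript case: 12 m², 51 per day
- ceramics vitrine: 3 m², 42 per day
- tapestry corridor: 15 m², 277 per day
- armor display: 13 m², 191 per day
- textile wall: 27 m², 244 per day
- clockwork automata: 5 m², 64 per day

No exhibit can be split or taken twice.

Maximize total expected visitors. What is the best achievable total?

835

Filling by ratio: coin cabinet + ceramics vitrine + tapestry corridor + armor display for 813, with 4 m² left unused.
The 3 m² tied up in ceramics vitrine is better spent on clockwork automata — total rises to 835 (55 m²).
Next best is coin cabinet + ceramics vitrine + tapestry corridor + armor display at 813 (53 m²) — short by 22.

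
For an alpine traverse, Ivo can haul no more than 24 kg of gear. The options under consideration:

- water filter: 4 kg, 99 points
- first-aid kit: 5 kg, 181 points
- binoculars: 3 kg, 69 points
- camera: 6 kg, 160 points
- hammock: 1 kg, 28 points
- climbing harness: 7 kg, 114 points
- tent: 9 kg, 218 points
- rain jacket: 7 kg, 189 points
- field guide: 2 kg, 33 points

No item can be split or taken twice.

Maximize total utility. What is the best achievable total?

662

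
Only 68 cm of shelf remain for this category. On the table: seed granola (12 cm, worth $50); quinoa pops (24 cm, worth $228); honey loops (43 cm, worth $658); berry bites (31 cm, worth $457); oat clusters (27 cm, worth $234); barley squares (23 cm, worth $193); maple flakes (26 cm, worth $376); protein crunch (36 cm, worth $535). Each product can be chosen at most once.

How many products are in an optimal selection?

2

The maximum weekly sales within 68 cm is 992.
berry bites + protein crunch hits 992 at 67 cm.
All optima have 2 products.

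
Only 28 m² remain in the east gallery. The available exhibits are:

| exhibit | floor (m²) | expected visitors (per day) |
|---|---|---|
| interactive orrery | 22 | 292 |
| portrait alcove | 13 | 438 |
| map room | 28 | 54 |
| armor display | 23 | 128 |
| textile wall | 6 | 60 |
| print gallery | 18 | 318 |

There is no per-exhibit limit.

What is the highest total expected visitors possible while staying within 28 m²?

876

The ratio ordering already packs tightly: 2×portrait alcove, 26 m², 876.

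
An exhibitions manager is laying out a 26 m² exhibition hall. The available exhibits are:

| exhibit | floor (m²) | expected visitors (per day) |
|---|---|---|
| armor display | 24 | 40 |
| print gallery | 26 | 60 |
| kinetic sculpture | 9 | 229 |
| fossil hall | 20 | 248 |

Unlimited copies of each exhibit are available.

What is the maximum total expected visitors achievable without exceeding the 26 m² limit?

Taking 2×kinetic sculpture: 18 m² used, 458 in expected visitors.

458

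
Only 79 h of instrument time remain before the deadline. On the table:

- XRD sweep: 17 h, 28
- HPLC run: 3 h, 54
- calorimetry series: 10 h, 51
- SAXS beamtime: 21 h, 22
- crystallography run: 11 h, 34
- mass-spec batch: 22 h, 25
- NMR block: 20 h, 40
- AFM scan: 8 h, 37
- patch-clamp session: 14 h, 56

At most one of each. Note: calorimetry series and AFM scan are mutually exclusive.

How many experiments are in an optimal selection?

6

Optimal total is 263.
One optimal bundle: XRD sweep + HPLC run + calorimetry series + crystallography run + NMR block + patch-clamp session (75 h).
Every optimal selection uses 6 experiments.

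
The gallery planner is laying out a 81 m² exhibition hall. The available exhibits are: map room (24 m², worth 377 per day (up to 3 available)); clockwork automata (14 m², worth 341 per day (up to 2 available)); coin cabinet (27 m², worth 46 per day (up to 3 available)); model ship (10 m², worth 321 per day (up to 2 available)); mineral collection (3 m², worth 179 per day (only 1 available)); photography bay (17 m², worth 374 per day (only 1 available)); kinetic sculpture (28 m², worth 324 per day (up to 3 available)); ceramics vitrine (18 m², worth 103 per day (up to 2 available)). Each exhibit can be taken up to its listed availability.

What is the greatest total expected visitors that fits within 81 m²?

The ratio heuristic lands on 2×clockwork automata + 2×model ship + mineral collection + photography bay (1877) but leaves 13 m² idle.
Replace clockwork automata with map room: the trade gains 36 net, giving 1913 at 78 m².
That's the maximum — no swap from here does better than 1913.

1913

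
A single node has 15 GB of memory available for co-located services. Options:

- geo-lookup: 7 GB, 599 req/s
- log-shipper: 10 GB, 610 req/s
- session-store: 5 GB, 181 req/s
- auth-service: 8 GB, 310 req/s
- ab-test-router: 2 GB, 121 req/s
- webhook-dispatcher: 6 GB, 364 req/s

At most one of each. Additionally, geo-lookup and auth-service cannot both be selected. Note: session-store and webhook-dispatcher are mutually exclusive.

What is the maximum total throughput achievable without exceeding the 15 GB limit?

1084

By throughput per GB: geo-lookup 85.57, log-shipper 61.00, webhook-dispatcher 60.67, ab-test-router 60.50 lead.
Best packing: geo-lookup + ab-test-router + webhook-dispatcher — 15 GB, 1084 total.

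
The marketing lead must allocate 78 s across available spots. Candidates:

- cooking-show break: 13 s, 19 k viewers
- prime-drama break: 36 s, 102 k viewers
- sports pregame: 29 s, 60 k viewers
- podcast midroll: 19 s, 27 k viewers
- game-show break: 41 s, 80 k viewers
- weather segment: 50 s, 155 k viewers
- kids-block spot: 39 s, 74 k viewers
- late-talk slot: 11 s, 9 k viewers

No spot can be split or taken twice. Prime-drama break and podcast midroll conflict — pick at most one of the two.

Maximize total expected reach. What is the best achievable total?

183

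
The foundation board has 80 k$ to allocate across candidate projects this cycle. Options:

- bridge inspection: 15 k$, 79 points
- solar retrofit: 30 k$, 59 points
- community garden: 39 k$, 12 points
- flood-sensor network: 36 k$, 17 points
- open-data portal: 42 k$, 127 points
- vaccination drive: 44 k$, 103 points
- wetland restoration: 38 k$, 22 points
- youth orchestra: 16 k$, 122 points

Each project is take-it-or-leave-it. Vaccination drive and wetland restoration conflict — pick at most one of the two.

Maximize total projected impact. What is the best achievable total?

Best packing: bridge inspection + open-data portal + youth orchestra — 73 k$, 328 total.
That's the maximum — no feasible swap from here does better than 328.

328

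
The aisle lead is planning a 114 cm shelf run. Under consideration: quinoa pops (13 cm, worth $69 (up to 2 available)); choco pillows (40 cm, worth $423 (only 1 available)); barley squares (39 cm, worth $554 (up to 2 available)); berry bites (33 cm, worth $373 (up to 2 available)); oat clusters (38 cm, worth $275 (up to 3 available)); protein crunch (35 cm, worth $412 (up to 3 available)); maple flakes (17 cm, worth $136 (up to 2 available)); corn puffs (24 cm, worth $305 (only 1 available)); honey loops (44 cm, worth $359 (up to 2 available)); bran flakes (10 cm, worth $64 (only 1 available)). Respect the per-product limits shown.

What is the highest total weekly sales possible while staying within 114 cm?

A density-first pass picks 2×barley squares + corn puffs + bran flakes — 1477 at 112 cm.
Replace corn puffs and bran flakes with protein crunch: the trade gains 43 net, giving 1520 at 113 cm.
No other feasible combination exceeds 1520.

1520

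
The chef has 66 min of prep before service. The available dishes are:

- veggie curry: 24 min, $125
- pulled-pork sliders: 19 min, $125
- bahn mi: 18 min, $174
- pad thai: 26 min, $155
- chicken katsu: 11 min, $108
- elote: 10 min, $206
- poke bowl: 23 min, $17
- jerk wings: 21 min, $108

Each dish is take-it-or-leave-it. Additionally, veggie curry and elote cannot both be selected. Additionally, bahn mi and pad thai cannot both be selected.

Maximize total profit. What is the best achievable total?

Ranking by ratio (profit/min): elote 20.60, chicken katsu 9.82, bahn mi 9.67, pulled-pork sliders 6.58.
Pulled-pork sliders + bahn mi + chicken katsu + elote uses 58 of the 66 min and totals 613.
Nothing else feasible within 66 min beats 613.

613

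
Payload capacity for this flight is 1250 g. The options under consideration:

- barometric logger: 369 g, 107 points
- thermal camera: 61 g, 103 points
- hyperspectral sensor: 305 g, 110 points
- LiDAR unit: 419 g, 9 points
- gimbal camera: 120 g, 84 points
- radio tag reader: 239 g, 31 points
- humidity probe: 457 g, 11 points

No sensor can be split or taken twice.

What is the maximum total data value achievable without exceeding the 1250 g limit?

435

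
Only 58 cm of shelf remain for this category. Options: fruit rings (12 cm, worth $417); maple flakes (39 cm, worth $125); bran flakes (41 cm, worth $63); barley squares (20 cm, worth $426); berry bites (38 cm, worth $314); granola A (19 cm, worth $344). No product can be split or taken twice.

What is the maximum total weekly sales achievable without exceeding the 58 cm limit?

Fruit rings + barley squares + granola A uses 51 of the 58 cm and totals 1187.

1187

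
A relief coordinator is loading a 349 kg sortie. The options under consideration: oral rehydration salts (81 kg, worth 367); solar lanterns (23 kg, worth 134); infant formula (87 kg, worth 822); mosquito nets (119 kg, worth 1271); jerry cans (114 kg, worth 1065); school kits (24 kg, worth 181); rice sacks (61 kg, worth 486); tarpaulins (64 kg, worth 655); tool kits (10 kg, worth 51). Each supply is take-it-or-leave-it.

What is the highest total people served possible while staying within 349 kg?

A density-first pass picks infant formula + mosquito nets + rice sacks + tarpaulins + tool kits — 3285 at 341 kg.
Reworking the packing: infant formula + mosquito nets + jerry cans + school kits uses 344 kg and improves the total to 3339.

3339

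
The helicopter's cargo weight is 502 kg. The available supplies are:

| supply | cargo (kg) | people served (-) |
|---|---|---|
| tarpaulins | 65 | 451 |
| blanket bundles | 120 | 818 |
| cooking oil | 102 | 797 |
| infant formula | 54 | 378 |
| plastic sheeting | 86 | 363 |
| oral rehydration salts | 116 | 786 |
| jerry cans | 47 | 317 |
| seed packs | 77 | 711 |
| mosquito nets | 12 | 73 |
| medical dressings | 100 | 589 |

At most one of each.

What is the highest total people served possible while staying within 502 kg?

3636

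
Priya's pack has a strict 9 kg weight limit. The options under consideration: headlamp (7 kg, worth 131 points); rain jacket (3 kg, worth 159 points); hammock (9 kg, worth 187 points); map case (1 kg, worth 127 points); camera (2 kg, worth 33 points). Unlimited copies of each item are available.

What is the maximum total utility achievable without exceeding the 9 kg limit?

1143

Taking 9×map case: 9 kg used, 1143 in utility.
That's the maximum — no swap from here does better than 1143.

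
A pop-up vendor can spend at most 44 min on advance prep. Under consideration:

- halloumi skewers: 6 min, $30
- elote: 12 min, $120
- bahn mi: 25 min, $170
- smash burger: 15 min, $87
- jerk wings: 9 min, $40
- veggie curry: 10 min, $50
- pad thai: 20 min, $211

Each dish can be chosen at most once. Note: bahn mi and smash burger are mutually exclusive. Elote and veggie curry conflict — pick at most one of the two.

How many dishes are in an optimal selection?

Optimal total is 371.
One optimal bundle: elote + jerk wings + pad thai (41 min).
All optima have 3 dishes.

3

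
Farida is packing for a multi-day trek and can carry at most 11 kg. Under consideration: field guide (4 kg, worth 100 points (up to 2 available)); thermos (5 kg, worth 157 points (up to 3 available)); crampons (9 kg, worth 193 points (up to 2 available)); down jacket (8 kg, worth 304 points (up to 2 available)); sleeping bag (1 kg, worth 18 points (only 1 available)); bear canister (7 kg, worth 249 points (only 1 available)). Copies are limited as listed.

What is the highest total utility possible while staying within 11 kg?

349

The ratio heuristic lands on down jacket + sleeping bag (322) but leaves 2 kg idle.
Dropping down jacket and sleeping bag frees 9 kg; slotting in field guide + bear canister (11 kg) lifts the total to 349 at 11 kg.
Every other selection either busts 11 kg or exceeds an availability limit or fails to beat 349.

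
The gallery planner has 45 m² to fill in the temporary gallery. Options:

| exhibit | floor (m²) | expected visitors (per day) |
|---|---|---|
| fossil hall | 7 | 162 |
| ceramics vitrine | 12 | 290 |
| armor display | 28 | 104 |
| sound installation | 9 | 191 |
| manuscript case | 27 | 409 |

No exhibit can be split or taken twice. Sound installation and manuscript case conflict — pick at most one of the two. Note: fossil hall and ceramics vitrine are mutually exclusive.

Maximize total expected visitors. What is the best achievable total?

699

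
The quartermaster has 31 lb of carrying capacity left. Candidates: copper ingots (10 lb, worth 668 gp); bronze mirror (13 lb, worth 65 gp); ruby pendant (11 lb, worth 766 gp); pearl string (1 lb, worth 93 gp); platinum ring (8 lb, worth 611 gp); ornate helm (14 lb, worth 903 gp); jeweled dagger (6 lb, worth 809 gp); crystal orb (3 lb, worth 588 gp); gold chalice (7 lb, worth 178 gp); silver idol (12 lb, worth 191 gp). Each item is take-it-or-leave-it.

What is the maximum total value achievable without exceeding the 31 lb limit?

2924

Taking the top-ratio items first gives ruby pendant + pearl string + platinum ring + jeweled dagger + crystal orb for 2867 (29 lb).
Dropping platinum ring frees 8 lb; slotting in copper ingots (10 lb) lifts the total to 2924 at 31 lb.
Nothing else within 31 lb beats 2924.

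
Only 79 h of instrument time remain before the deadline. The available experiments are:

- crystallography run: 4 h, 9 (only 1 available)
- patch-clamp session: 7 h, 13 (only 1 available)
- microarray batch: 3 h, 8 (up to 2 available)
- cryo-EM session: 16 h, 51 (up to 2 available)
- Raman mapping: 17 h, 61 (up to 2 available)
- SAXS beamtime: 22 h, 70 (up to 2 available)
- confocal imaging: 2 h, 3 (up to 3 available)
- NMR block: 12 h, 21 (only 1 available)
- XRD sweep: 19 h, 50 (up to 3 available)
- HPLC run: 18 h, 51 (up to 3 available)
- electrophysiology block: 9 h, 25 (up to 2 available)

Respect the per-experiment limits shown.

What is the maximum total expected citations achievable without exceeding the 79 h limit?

262

A density-first pass picks microarray batch + 2×cryo-EM session + 2×Raman mapping + electrophysiology block — 257 at 78 h.
The 44 h tied up in microarray batch and 2×cryo-EM session and electrophysiology block is better spent on 2×SAXS beamtime — total rises to 262 (78 h).
Nothing else within 79 h beats 262.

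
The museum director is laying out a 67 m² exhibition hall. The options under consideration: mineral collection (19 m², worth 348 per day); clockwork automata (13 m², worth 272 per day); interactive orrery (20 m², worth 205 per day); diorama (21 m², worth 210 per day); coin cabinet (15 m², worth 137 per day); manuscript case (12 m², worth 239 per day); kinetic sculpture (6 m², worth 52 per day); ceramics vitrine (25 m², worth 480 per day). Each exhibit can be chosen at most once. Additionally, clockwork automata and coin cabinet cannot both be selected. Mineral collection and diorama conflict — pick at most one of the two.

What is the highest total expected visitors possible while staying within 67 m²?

1152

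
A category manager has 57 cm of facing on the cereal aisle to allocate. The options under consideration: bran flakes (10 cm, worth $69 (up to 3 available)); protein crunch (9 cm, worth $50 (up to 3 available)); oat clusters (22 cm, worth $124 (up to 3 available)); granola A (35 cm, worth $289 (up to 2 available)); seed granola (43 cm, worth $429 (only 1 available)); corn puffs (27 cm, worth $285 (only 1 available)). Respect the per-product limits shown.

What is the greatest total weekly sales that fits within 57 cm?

498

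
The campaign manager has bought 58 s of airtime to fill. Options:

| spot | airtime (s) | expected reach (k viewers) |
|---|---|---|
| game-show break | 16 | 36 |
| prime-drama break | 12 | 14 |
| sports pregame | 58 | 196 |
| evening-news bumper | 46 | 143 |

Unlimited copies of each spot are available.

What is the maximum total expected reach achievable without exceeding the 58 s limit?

196

The ratio ordering already packs tightly: sports pregame, 58 s, 196.
No other feasible combination exceeds 196.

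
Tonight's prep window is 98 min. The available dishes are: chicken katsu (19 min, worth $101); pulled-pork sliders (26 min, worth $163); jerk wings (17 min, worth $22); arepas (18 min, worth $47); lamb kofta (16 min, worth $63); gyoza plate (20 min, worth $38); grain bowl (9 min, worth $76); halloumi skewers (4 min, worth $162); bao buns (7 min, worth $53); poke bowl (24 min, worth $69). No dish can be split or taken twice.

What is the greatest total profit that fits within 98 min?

640

Density check — halloumi skewers 40.50, grain bowl 8.44, bao buns 7.57, pulled-pork sliders 6.27 are the best per min.
Best packing: chicken katsu + pulled-pork sliders + jerk wings + lamb kofta + grain bowl + halloumi skewers + bao buns — 98 min, 640 total.
An exhaustive check of the 1024 subsets confirms 640.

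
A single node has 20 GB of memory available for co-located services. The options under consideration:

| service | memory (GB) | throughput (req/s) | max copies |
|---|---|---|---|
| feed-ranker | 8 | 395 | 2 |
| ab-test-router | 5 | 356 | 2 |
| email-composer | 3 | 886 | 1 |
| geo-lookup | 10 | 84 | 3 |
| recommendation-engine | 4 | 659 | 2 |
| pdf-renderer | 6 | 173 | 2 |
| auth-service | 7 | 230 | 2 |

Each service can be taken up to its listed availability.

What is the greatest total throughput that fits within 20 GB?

2599

By throughput per GB: email-composer 295.33, recommendation-engine 164.75, ab-test-router 71.20, feed-ranker 49.38 lead.
The ratio heuristic lands on ab-test-router + email-composer + 2×recommendation-engine (2560) but leaves 4 GB idle.
The 5 GB tied up in ab-test-router is better spent on feed-ranker — total rises to 2599 (19 GB).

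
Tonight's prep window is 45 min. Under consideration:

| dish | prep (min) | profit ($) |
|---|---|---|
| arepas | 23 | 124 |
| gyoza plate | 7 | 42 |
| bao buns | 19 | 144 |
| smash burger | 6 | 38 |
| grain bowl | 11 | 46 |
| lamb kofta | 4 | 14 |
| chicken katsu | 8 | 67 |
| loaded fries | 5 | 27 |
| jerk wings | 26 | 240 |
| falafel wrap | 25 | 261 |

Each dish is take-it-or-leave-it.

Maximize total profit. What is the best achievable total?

Taking the top-ratio dishes first gives smash burger + chicken katsu + loaded fries + falafel wrap for 393 (44 min).
Replace smash burger and chicken katsu and loaded fries with bao buns: the trade gains 12 net, giving 405 at 44 min.
Runner-up gyoza plate + chicken katsu + loaded fries + falafel wrap tops out at 397.

405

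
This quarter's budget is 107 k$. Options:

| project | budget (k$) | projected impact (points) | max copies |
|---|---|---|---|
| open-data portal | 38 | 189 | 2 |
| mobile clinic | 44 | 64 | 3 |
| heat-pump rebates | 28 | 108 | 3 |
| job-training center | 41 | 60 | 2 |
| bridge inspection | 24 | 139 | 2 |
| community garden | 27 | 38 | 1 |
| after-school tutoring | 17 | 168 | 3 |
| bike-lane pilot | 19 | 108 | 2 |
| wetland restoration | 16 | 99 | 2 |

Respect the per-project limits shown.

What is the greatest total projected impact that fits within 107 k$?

Density check — after-school tutoring 9.88, wetland restoration 6.19, bridge inspection 5.79 are the best per k$.
The ratio ordering already packs tightly: bridge inspection + 3×after-school tutoring + 2×wetland restoration, 107 k$, 841.

841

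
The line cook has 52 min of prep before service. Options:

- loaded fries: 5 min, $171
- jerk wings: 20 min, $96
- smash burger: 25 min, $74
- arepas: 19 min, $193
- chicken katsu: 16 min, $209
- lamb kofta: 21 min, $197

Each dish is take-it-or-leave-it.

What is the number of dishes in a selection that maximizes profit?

Optimal total is 577.
loaded fries + chicken katsu + lamb kofta hits 577 at 42 min.
Every optimal selection uses 3 dishes.

3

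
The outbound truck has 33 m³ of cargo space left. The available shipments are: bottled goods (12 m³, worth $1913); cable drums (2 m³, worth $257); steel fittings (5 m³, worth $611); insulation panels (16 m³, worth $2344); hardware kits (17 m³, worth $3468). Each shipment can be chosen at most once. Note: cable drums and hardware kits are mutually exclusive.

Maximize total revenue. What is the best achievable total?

5812

Taking insulation panels + hardware kits: 33 m³ used, 5812 in revenue.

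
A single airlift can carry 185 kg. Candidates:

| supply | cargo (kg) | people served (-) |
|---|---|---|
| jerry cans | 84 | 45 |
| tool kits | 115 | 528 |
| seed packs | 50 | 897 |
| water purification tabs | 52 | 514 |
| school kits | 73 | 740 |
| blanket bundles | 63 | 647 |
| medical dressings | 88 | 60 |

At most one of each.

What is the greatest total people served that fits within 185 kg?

The ratio heuristic lands on seed packs + water purification tabs + blanket bundles (2058) but leaves 20 kg idle.
The 63 kg tied up in blanket bundles is better spent on school kits — total rises to 2151 (175 kg).
Runner-up seed packs + water purification tabs + blanket bundles tops out at 2058.

2151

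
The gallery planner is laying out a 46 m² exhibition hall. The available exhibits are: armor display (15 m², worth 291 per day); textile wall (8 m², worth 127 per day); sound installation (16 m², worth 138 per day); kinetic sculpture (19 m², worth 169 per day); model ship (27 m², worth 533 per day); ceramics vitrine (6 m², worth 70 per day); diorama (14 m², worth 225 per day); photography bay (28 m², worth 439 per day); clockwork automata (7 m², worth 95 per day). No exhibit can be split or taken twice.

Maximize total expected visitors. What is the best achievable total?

824

Taking armor display + model ship: 42 m² used, 824 in expected visitors.
An exhaustive check of the 512 subsets confirms 824.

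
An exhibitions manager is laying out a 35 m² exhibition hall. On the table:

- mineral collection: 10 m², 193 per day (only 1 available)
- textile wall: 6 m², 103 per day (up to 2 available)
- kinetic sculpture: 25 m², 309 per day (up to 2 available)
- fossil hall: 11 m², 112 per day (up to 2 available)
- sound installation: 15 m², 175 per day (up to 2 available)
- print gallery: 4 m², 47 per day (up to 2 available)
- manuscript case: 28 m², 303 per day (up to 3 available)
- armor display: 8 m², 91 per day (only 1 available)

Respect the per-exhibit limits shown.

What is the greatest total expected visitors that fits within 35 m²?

537

Taking the top-ratio exhibits first gives mineral collection + 2×textile wall + 2×print gallery for 493 (30 m²).
Dropping print gallery frees 4 m²; slotting in armor display (8 m²) lifts the total to 537 at 34 m².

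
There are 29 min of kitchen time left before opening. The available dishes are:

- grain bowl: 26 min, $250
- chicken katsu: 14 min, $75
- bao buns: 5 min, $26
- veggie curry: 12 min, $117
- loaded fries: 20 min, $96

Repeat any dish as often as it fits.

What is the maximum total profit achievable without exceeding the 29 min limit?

260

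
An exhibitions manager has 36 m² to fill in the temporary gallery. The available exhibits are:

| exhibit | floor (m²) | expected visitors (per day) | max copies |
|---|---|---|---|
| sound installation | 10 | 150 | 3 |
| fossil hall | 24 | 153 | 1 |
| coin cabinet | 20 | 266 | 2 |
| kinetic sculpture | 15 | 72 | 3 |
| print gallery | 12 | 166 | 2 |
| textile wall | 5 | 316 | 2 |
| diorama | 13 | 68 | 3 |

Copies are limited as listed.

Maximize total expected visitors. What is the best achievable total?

The ratio heuristic lands on 2×sound installation + 2×textile wall (932) but leaves 6 m² idle.
Replace 2×sound installation with 2×print gallery: the trade gains 32 net, giving 964 at 34 m².
Every other selection either busts 36 m² or exceeds an availability limit or fails to beat 964.

964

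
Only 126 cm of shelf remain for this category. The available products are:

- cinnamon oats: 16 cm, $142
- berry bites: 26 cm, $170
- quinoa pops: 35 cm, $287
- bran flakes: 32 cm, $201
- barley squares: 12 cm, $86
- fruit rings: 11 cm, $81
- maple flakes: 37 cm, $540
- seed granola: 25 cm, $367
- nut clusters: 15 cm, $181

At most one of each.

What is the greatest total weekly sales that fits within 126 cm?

Greedy by ratio would take cinnamon oats + barley squares + fruit rings + maple flakes + seed granola + nut clusters: 116 cm used, total 1397.
Dropping cinnamon oats and fruit rings frees 27 cm; slotting in quinoa pops (35 cm) lifts the total to 1461 at 124 cm.

1461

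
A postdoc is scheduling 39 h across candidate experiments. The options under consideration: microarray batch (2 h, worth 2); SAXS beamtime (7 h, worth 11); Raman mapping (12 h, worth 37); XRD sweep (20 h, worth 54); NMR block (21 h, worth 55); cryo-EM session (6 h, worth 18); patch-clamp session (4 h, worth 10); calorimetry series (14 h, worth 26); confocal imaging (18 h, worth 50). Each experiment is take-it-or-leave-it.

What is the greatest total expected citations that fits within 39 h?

110

Density check — Raman mapping 3.08, cryo-EM session 3.00, confocal imaging 2.78, XRD sweep 2.70 are the best per h.
Taking the top-ratio experiments first gives microarray batch + Raman mapping + cryo-EM session + confocal imaging for 107 (38 h).
Dropping microarray batch and confocal imaging frees 20 h; slotting in NMR block (21 h) lifts the total to 110 at 39 h.
Next best is Raman mapping + XRD sweep + cryo-EM session at 109 (38 h) — short by 1.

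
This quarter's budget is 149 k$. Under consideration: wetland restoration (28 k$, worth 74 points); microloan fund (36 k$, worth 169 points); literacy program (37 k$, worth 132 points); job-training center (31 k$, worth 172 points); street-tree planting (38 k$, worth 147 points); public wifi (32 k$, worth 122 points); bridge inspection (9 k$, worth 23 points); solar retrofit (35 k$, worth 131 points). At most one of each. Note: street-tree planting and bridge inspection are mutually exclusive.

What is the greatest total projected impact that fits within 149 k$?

Density check — job-training center 5.55, microloan fund 4.69, street-tree planting 3.87 are the best per k$.
Microloan fund + literacy program + job-training center + bridge inspection + solar retrofit uses 148 of the 149 k$ and totals 627.
The closest alternative, microloan fund + literacy program + job-training center + street-tree planting, reaches only 620.

627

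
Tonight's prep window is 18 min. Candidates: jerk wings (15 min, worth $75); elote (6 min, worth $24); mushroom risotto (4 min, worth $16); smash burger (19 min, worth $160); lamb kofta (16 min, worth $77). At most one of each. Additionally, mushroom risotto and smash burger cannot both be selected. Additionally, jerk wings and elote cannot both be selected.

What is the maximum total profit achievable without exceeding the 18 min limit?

77

Ranking by ratio (profit/min): smash burger 8.42, jerk wings 5.00, lamb kofta 4.81.
Taking the top-ratio dishes first gives jerk wings for 75 (15 min).
Replace jerk wings with lamb kofta: the trade gains 2 net, giving 77 at 16 min.
The closest alternative, jerk wings, reaches only 75.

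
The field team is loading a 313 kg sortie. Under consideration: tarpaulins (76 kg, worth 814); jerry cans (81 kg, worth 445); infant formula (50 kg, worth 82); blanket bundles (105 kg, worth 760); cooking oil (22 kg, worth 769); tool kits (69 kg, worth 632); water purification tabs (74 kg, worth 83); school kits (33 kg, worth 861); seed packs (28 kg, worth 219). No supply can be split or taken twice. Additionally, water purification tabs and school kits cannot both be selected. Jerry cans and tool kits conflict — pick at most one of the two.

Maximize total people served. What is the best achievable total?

Tarpaulins + blanket bundles + cooking oil + tool kits + school kits uses 305 of the 313 kg and totals 3836.
Every other selection either busts 313 kg or breaks a pairing rule or fails to beat 3836.

3836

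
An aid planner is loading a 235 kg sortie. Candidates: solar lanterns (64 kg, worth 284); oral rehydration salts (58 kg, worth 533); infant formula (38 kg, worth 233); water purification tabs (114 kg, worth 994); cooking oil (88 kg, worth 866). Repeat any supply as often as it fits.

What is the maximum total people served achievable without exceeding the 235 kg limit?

Ranking by ratio (people served/kg): cooking oil 9.84, oral rehydration salts 9.19, water purification tabs 8.72, infant formula 6.13.
Oral rehydration salts + 2×cooking oil uses 234 of the 235 kg and totals 2265.

2265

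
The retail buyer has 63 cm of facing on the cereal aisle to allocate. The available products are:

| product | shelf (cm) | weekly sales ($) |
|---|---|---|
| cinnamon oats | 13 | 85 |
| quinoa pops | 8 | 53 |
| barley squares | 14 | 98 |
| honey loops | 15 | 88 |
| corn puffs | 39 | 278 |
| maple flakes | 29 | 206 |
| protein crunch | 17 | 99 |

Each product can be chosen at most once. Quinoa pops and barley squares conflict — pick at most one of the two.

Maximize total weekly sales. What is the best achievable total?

Quinoa pops + honey loops + corn puffs uses 62 of the 63 cm and totals 419.
Next best is cinnamon oats + quinoa pops + corn puffs at 416 (60 cm) — short by 3.

419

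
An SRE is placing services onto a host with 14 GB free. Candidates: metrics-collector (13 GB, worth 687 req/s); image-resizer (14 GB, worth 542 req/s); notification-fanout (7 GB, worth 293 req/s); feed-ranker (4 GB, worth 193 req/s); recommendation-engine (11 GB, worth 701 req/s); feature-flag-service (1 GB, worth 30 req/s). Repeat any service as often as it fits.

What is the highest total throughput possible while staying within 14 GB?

Ranking by ratio (throughput/GB): recommendation-engine 63.73, metrics-collector 52.85, feed-ranker 48.25, notification-fanout 41.86.
Best packing: recommendation-engine + 3×feature-flag-service — 14 GB, 791 total.
No other feasible combination exceeds 791.

791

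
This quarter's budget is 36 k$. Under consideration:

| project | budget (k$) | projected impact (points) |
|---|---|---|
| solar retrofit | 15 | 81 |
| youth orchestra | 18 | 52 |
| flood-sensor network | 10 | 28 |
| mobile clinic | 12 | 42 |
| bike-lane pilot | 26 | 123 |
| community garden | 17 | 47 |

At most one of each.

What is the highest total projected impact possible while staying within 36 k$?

Greedy by ratio would take solar retrofit + mobile clinic: 27 k$ used, total 123.
Replace solar retrofit and mobile clinic with flood-sensor network + bike-lane pilot: the trade gains 28 net, giving 151 at 36 k$.
The closest alternative, solar retrofit + youth orchestra, reaches only 133.

151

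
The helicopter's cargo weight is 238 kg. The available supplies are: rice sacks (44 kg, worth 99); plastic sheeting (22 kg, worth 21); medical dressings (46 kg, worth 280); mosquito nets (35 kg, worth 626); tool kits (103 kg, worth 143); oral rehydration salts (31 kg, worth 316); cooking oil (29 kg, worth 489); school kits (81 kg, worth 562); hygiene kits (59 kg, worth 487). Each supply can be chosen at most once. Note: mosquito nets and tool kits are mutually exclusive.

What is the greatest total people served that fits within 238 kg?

2480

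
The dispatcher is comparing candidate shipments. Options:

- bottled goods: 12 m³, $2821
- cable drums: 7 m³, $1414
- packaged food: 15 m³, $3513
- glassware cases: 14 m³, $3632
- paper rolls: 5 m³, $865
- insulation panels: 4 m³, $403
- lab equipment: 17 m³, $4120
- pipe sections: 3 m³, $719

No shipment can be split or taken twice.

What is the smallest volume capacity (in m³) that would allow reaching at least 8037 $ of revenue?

Need the lightest bundle worth ≥ 8037.
Taking bottled goods + glassware cases + paper rolls + pipe sections gives 8037 (≥ 8037) for 34 m³.
Any bundle with less than 34 m³ falls short of 8037.

34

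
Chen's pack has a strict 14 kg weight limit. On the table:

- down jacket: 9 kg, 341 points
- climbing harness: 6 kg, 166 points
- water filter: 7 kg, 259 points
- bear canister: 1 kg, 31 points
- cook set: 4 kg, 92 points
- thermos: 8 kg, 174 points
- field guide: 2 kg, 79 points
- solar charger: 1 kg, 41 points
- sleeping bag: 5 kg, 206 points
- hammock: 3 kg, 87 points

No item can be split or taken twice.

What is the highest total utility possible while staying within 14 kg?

547

A density-first pass picks bear canister + field guide + solar charger + sleeping bag + hammock — 444 at 12 kg.
A better packing is down jacket + sleeping bag: 14 kg, total 547.
Runner-up water filter + field guide + sleeping bag tops out at 544.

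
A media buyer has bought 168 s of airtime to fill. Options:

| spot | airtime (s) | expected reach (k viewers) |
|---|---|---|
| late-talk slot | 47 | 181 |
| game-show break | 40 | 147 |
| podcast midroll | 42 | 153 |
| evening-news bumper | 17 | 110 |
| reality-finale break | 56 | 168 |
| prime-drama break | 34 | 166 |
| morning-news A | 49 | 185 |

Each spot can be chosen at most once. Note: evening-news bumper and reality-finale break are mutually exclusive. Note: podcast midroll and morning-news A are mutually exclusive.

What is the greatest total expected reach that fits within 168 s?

647

Filling by ratio: late-talk slot + evening-news bumper + prime-drama break + morning-news A for 642, with 21 s left unused.
Dropping evening-news bumper and morning-news A frees 66 s; slotting in game-show break + podcast midroll (82 s) lifts the total to 647 at 163 s.
An exhaustive check of the 128 subsets confirms 647.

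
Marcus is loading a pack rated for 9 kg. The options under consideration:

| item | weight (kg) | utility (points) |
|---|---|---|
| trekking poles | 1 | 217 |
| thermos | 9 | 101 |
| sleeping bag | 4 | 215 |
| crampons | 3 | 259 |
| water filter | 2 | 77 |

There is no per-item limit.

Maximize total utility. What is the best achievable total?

1953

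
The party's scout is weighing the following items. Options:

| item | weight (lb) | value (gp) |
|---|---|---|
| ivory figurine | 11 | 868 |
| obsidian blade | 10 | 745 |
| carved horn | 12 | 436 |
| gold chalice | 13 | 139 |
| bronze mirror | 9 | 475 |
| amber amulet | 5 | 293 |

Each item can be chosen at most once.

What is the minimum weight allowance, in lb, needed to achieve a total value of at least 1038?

Minimise lb subject to total value ≥ 1038.
obsidian blade + amber amulet: 1038 value at 15 lb.
No combination under 15 lb hits 1038.

15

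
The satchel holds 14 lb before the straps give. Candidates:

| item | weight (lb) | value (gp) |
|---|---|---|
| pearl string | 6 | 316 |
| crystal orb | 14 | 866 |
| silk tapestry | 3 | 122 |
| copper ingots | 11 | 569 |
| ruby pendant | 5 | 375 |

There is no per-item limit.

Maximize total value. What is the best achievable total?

Ranking by ratio (value/lb): ruby pendant 75.00, crystal orb 61.86, pearl string 52.67.
Best packing: silk tapestry + 2×ruby pendant — 13 lb, 872 total.
That's the maximum — no swap from here does better than 872.

872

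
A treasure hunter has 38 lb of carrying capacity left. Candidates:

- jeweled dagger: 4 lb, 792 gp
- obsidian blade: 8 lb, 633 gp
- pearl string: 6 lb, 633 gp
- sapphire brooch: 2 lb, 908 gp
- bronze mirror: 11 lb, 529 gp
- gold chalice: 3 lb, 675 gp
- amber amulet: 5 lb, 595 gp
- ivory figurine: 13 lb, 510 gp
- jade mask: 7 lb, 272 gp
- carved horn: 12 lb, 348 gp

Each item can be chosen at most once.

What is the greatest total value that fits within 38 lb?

By value per lb: sapphire brooch 454.00, gold chalice 225.00, jeweled dagger 198.00, amber amulet 119.00 lead.
Taking jeweled dagger + obsidian blade + pearl string + sapphire brooch + gold chalice + amber amulet + jade mask: 35 lb used, 4508 in value.
That's the maximum — no swap from here does better than 4508.

4508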